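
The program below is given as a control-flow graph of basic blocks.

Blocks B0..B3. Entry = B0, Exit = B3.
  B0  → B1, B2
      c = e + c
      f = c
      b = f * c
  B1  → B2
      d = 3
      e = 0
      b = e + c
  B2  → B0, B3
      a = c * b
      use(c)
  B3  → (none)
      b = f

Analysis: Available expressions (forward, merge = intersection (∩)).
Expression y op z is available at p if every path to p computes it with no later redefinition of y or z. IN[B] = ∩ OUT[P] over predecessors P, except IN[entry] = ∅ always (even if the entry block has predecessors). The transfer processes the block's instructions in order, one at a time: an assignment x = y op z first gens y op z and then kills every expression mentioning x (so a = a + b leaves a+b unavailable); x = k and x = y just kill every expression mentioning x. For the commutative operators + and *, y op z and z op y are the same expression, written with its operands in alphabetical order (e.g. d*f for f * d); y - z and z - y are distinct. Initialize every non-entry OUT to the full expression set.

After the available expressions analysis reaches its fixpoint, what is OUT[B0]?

Answer: {c*f}

Derivation:
Converged values:
  B0:  IN={}  OUT={c*f}
  B1:  IN={c*f}  OUT={c*f, c+e}
  B2:  IN={c*f}  OUT={b*c, c*f}
  B3:  IN={b*c, c*f}  OUT={c*f}

Merge at B0 (entry node, so the boundary value {} is joined with the incoming edge(s)): IN[B0] = {} ∩ OUT[B2] = {}
Applying B0's transfer function to that IN value gives OUT[B0] (row B0 above).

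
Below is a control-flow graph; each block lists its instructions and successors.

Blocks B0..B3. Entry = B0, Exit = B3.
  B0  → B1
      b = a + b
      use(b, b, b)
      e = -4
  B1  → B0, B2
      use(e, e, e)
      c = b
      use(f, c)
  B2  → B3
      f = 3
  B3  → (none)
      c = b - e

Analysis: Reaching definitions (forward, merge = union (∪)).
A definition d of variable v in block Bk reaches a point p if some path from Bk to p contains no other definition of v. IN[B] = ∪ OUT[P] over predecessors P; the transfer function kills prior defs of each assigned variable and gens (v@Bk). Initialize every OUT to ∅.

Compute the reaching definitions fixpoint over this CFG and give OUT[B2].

Answer: {b@B0, c@B1, e@B0, f@B2}

Trace:
Per-block solution:
  B0: | IN={b@B0, c@B1, e@B0} | OUT={b@B0, c@B1, e@B0}
  B1: | IN={b@B0, c@B1, e@B0} | OUT={b@B0, c@B1, e@B0}
  B2: | IN={b@B0, c@B1, e@B0} | OUT={b@B0, c@B1, e@B0, f@B2}
  B3: | IN={b@B0, c@B1, e@B0, f@B2} | OUT={b@B0, c@B3, e@B0, f@B2}

Merge at B2: IN[B2] = OUT[B1] = {b@B0, c@B1, e@B0}
Applying B2's transfer function to that IN value gives OUT[B2] (row B2 above).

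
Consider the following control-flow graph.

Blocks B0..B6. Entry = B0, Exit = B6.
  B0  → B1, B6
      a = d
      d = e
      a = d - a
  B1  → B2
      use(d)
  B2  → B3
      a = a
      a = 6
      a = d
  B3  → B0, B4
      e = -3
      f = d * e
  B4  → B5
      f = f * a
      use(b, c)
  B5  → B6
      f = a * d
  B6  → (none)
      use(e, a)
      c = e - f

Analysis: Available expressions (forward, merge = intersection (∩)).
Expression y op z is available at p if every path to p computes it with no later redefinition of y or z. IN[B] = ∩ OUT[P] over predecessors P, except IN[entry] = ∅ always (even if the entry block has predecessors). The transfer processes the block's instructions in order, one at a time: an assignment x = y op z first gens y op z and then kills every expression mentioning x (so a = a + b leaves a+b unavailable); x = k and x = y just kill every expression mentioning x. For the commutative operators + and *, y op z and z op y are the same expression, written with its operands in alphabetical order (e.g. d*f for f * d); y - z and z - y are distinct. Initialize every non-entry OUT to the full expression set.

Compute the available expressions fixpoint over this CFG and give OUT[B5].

Answer: {a*d, d*e}

Derivation:
Per-block solution:
  B0: | IN={} | OUT={}
  B1: | IN={} | OUT={}
  B2: | IN={} | OUT={}
  B3: | IN={} | OUT={d*e}
  B4: | IN={d*e} | OUT={d*e}
  B5: | IN={d*e} | OUT={a*d, d*e}
  B6: | IN={} | OUT={e-f}

Merge at B5: IN[B5] = OUT[B4] = {d*e}
Applying B5's transfer function to that IN value gives OUT[B5] (row B5 above).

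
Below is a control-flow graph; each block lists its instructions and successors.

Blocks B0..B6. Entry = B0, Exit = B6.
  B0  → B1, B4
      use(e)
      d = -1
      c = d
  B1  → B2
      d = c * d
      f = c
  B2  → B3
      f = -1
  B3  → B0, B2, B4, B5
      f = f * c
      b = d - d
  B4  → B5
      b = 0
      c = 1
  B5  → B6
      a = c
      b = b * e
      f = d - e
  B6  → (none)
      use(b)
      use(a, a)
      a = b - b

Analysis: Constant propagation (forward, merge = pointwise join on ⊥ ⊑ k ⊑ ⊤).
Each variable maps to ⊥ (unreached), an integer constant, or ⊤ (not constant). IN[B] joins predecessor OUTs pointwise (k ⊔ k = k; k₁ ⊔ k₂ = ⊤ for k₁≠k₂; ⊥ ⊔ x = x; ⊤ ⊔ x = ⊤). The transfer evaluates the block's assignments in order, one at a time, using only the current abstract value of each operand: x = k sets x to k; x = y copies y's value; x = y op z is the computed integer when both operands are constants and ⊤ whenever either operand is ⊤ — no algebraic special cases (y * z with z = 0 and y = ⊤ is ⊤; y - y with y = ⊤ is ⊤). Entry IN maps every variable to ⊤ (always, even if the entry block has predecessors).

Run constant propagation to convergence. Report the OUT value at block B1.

Per-block solution:
  B0:   IN=(all ⊤)   OUT={c:-1, d:-1; rest ⊤}
  B1:   IN={c:-1, d:-1; rest ⊤}   OUT={c:-1, d:1, f:-1; rest ⊤}
  B2:   IN={c:-1, d:1; rest ⊤}   OUT={c:-1, d:1, f:-1; rest ⊤}
  B3:   IN={c:-1, d:1, f:-1; rest ⊤}   OUT={b:0, c:-1, d:1, f:1; rest ⊤}
  B4:   IN={c:-1; rest ⊤}   OUT={b:0, c:1; rest ⊤}
  B5:   IN={b:0; rest ⊤}   OUT=(all ⊤)
  B6:   IN=(all ⊤)   OUT=(all ⊤)

Merge at B1: IN[B1] = OUT[B0] = {a: ⊤, b: ⊤, c: -1, d: -1, e: ⊤, f: ⊤}
Applying B1's transfer function to that IN value gives OUT[B1] (row B1 above).

Answer: {a: ⊤, b: ⊤, c: -1, d: 1, e: ⊤, f: -1}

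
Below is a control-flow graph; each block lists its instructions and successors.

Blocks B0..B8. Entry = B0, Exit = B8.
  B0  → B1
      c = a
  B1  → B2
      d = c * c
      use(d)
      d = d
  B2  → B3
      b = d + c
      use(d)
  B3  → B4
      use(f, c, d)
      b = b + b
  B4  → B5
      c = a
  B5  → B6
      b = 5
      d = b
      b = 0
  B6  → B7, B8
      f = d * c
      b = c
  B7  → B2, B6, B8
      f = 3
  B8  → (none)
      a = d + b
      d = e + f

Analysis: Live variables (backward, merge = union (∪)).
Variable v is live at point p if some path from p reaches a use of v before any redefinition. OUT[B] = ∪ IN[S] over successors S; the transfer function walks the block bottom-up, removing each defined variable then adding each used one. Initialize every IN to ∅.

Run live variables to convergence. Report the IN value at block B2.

Answer: {a, c, d, e, f}

Trace:
Per-block solution:
  B0:   IN={a, e, f}   OUT={a, c, e, f}
  B1:   IN={a, c, e, f}   OUT={a, c, d, e, f}
  B2:   IN={a, c, d, e, f}   OUT={a, b, c, d, e, f}
  B3:   IN={a, b, c, d, e, f}   OUT={a, e}
  B4:   IN={a, e}   OUT={a, c, e}
  B5:   IN={a, c, e}   OUT={a, c, d, e}
  B6:   IN={a, c, d, e}   OUT={a, b, c, d, e, f}
  B7:   IN={a, b, c, d, e}   OUT={a, b, c, d, e, f}
  B8:   IN={b, d, e, f}   OUT={}

Merge at B2: OUT[B2] = IN[B3] = {a, b, c, d, e, f}
Applying B2's transfer function to that OUT value gives IN[B2] (row B2 above).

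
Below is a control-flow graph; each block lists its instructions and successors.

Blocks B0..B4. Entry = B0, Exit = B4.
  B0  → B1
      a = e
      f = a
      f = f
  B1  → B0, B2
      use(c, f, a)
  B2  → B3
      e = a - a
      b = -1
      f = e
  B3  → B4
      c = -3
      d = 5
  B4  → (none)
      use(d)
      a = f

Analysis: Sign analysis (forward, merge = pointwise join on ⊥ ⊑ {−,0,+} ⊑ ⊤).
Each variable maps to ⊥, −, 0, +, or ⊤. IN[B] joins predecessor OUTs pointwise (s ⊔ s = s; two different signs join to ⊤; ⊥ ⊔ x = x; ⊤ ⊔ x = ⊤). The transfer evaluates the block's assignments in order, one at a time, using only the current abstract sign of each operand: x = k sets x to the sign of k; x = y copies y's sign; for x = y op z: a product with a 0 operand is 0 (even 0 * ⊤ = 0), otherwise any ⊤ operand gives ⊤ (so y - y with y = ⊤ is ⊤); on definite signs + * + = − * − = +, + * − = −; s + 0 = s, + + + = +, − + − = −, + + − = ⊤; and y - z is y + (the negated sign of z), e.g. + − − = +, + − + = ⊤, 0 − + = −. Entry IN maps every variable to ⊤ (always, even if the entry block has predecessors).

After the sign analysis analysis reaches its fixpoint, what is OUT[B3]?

Converged values:
  B0: | IN=(all ⊤) | OUT=(all ⊤)
  B1: | IN=(all ⊤) | OUT=(all ⊤)
  B2: | IN=(all ⊤) | OUT={b:-; rest ⊤}
  B3: | IN={b:-; rest ⊤} | OUT={b:-, c:-, d:+; rest ⊤}
  B4: | IN={b:-, c:-, d:+; rest ⊤} | OUT={b:-, c:-, d:+; rest ⊤}

Merge at B3: IN[B3] = OUT[B2] = {a: ⊤, b: -, c: ⊤, d: ⊤, e: ⊤, f: ⊤}
Applying B3's transfer function to that IN value gives OUT[B3] (row B3 above).

Answer: {a: ⊤, b: -, c: -, d: +, e: ⊤, f: ⊤}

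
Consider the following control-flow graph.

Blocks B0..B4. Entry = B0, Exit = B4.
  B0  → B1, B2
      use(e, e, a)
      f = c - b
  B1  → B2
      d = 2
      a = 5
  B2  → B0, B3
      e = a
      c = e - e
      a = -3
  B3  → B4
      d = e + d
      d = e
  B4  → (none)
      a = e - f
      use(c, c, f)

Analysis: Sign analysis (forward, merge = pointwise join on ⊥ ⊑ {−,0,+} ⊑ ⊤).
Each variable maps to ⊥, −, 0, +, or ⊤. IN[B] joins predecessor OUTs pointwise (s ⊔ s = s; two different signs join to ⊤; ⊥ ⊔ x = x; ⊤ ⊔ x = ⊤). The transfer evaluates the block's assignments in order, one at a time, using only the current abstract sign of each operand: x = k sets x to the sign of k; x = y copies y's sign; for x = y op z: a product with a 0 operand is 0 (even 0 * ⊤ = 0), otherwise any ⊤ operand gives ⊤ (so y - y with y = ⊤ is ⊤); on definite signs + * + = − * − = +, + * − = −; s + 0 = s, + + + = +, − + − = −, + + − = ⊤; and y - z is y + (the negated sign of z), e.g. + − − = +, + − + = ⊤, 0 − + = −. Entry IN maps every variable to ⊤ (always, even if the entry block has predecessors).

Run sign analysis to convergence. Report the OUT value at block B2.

Answer: {a: -, b: ⊤, c: ⊤, d: ⊤, e: ⊤, f: ⊤}

Working:
Fixpoint table:
  B0: | IN=(all ⊤) | OUT=(all ⊤)
  B1: | IN=(all ⊤) | OUT={a:+, d:+; rest ⊤}
  B2: | IN=(all ⊤) | OUT={a:-; rest ⊤}
  B3: | IN={a:-; rest ⊤} | OUT={a:-; rest ⊤}
  B4: | IN={a:-; rest ⊤} | OUT=(all ⊤)

Merge at B2: IN[B2] = OUT[B0] ⊔ OUT[B1] = {a: ⊤, b: ⊤, c: ⊤, d: ⊤, e: ⊤, f: ⊤}
Applying B2's transfer function to that IN value gives OUT[B2] (row B2 above).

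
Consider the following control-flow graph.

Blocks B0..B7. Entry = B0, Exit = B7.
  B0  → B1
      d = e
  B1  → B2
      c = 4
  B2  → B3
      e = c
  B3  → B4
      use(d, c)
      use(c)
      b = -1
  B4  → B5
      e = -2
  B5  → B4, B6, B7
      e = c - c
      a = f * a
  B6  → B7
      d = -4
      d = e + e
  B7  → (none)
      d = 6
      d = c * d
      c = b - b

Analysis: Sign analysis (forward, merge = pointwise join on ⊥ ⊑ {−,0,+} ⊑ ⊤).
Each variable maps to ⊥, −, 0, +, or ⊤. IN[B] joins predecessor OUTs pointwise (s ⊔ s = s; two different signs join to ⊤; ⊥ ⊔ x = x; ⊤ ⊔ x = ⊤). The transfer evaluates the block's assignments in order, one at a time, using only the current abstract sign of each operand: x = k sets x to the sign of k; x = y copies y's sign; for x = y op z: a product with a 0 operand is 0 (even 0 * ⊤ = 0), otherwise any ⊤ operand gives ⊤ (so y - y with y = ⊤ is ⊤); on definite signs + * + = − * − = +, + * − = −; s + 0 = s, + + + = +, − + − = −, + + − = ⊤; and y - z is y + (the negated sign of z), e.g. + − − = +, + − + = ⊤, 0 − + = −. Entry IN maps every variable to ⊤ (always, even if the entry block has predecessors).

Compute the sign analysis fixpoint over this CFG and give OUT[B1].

Per-block solution:
  B0: | IN=(all ⊤) | OUT=(all ⊤)
  B1: | IN=(all ⊤) | OUT={c:+; rest ⊤}
  B2: | IN={c:+; rest ⊤} | OUT={c:+, e:+; rest ⊤}
  B3: | IN={c:+, e:+; rest ⊤} | OUT={b:-, c:+, e:+; rest ⊤}
  B4: | IN={b:-, c:+; rest ⊤} | OUT={b:-, c:+, e:-; rest ⊤}
  B5: | IN={b:-, c:+, e:-; rest ⊤} | OUT={b:-, c:+; rest ⊤}
  B6: | IN={b:-, c:+; rest ⊤} | OUT={b:-, c:+; rest ⊤}
  B7: | IN={b:-, c:+; rest ⊤} | OUT={b:-, d:+; rest ⊤}

Merge at B1: IN[B1] = OUT[B0] = {a: ⊤, b: ⊤, c: ⊤, d: ⊤, e: ⊤, f: ⊤}
Applying B1's transfer function to that IN value gives OUT[B1] (row B1 above).

Answer: {a: ⊤, b: ⊤, c: +, d: ⊤, e: ⊤, f: ⊤}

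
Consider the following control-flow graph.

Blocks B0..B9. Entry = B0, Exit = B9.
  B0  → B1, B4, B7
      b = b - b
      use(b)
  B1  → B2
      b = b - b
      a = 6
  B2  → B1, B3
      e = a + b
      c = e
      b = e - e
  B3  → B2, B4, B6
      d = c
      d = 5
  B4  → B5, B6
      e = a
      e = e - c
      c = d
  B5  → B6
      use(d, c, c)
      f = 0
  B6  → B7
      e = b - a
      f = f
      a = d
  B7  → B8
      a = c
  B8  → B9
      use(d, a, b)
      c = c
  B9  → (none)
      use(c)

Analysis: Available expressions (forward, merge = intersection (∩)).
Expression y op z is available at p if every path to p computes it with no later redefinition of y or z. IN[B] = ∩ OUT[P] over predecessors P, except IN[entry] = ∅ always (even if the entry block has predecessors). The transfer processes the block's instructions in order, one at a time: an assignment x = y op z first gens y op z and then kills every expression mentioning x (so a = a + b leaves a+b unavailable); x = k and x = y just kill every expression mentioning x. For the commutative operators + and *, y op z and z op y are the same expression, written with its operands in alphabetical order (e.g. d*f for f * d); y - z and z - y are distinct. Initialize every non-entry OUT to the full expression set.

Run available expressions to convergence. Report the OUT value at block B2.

Converged values:
  B0:   IN={}   OUT={}
  B1:   IN={}   OUT={}
  B2:   IN={}   OUT={e-e}
  B3:   IN={e-e}   OUT={e-e}
  B4:   IN={}   OUT={}
  B5:   IN={}   OUT={}
  B6:   IN={}   OUT={}
  B7:   IN={}   OUT={}
  B8:   IN={}   OUT={}
  B9:   IN={}   OUT={}

Merge at B2: IN[B2] = OUT[B1] ∩ OUT[B3] = {}
Applying B2's transfer function to that IN value gives OUT[B2] (row B2 above).

Answer: {e-e}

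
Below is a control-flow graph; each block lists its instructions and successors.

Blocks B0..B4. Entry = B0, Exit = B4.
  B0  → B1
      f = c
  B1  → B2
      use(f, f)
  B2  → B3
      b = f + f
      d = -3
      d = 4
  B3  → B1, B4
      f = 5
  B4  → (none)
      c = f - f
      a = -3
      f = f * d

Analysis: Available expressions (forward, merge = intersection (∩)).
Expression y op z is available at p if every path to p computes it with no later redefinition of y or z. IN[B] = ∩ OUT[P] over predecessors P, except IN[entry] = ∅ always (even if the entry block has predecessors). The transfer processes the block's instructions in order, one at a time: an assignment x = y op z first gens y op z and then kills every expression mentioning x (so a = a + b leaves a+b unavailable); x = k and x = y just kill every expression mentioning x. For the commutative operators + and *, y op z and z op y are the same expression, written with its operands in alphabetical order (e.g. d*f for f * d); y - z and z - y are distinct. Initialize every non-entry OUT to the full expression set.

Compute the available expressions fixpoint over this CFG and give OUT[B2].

Converged values:
  B0:   IN={}   OUT={}
  B1:   IN={}   OUT={}
  B2:   IN={}   OUT={f+f}
  B3:   IN={f+f}   OUT={}
  B4:   IN={}   OUT={}

Merge at B2: IN[B2] = OUT[B1] = {}
Applying B2's transfer function to that IN value gives OUT[B2] (row B2 above).

Answer: {f+f}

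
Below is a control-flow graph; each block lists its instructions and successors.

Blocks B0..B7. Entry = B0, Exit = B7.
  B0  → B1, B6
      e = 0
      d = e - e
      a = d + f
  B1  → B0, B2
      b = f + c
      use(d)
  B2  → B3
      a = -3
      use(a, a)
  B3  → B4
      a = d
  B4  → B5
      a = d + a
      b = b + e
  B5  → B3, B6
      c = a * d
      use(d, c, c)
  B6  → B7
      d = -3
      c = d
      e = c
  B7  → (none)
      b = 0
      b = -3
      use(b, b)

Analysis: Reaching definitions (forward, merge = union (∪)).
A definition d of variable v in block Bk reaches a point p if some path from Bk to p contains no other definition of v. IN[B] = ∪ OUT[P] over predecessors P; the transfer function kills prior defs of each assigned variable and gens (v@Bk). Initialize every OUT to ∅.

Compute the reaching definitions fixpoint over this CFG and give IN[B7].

Per-block solution:
  B0:  IN={a@B0, b@B1, d@B0, e@B0}  OUT={a@B0, b@B1, d@B0, e@B0}
  B1:  IN={a@B0, b@B1, d@B0, e@B0}  OUT={a@B0, b@B1, d@B0, e@B0}
  B2:  IN={a@B0, b@B1, d@B0, e@B0}  OUT={a@B2, b@B1, d@B0, e@B0}
  B3:  IN={a@B2, a@B4, b@B1, b@B4, c@B5, d@B0, e@B0}  OUT={a@B3, b@B1, b@B4, c@B5, d@B0, e@B0}
  B4:  IN={a@B3, b@B1, b@B4, c@B5, d@B0, e@B0}  OUT={a@B4, b@B4, c@B5, d@B0, e@B0}
  B5:  IN={a@B4, b@B4, c@B5, d@B0, e@B0}  OUT={a@B4, b@B4, c@B5, d@B0, e@B0}
  B6:  IN={a@B0, a@B4, b@B1, b@B4, c@B5, d@B0, e@B0}  OUT={a@B0, a@B4, b@B1, b@B4, c@B6, d@B6, e@B6}
  B7:  IN={a@B0, a@B4, b@B1, b@B4, c@B6, d@B6, e@B6}  OUT={a@B0, a@B4, b@B7, c@B6, d@B6, e@B6}

Merge at B7: IN[B7] = OUT[B6] = {a@B0, a@B4, b@B1, b@B4, c@B6, d@B6, e@B6}

Answer: {a@B0, a@B4, b@B1, b@B4, c@B6, d@B6, e@B6}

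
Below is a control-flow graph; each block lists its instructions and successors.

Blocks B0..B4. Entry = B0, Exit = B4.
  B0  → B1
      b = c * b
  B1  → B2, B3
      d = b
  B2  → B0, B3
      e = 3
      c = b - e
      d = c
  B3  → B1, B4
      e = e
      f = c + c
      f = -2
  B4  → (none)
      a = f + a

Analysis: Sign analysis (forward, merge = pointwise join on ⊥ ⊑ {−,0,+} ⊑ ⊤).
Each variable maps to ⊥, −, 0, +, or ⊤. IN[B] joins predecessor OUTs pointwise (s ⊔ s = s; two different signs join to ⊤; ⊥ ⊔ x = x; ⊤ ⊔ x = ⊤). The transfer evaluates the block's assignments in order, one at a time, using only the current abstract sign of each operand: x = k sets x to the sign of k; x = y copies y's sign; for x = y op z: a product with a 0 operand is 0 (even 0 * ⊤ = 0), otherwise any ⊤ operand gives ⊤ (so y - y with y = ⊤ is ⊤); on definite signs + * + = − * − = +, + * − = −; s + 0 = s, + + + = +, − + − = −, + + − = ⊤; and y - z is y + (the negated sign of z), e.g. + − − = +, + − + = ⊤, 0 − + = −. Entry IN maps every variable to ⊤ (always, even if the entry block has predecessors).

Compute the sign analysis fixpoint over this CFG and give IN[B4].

Per-block solution:
  B0:   IN=(all ⊤)   OUT=(all ⊤)
  B1:   IN=(all ⊤)   OUT=(all ⊤)
  B2:   IN=(all ⊤)   OUT={e:+; rest ⊤}
  B3:   IN=(all ⊤)   OUT={f:-; rest ⊤}
  B4:   IN={f:-; rest ⊤}   OUT={f:-; rest ⊤}

Merge at B4: IN[B4] = OUT[B3] = {a: ⊤, b: ⊤, c: ⊤, d: ⊤, e: ⊤, f: -}

Answer: {a: ⊤, b: ⊤, c: ⊤, d: ⊤, e: ⊤, f: -}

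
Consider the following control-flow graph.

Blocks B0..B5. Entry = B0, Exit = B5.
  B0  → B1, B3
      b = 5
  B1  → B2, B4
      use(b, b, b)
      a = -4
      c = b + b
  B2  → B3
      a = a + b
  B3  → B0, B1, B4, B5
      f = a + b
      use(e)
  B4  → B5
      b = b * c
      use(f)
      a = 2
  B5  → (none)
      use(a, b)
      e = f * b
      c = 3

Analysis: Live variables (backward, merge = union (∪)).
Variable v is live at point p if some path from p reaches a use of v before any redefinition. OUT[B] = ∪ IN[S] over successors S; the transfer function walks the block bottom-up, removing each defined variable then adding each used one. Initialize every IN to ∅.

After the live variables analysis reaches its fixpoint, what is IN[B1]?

Answer: {b, e, f}

Working:
Per-block solution:
  B0: | IN={a, c, e, f} | OUT={a, b, c, e, f}
  B1: | IN={b, e, f} | OUT={a, b, c, e, f}
  B2: | IN={a, b, c, e} | OUT={a, b, c, e}
  B3: | IN={a, b, c, e} | OUT={a, b, c, e, f}
  B4: | IN={b, c, f} | OUT={a, b, f}
  B5: | IN={a, b, f} | OUT={}

Merge at B1: OUT[B1] = IN[B2] ⊔ IN[B4] = {a, b, c, e, f}
Applying B1's transfer function to that OUT value gives IN[B1] (row B1 above).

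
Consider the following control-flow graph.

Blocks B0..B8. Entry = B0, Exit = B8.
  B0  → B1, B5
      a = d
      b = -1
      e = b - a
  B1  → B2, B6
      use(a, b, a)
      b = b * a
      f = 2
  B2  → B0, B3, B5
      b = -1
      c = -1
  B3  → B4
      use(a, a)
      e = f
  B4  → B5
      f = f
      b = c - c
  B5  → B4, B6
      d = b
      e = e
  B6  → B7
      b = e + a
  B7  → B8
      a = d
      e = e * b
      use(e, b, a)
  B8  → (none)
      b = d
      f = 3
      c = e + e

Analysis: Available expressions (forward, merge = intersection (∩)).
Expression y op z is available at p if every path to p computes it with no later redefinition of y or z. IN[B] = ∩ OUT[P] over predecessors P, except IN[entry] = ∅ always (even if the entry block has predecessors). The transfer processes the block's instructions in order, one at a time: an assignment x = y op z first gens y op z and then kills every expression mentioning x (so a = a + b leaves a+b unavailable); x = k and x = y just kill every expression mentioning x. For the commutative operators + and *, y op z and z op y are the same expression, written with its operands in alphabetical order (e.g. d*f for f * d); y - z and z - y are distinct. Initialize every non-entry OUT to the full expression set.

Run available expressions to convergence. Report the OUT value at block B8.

Per-block solution:
  B0:  IN={}  OUT={b-a}
  B1:  IN={b-a}  OUT={}
  B2:  IN={}  OUT={}
  B3:  IN={}  OUT={}
  B4:  IN={}  OUT={c-c}
  B5:  IN={}  OUT={}
  B6:  IN={}  OUT={a+e}
  B7:  IN={a+e}  OUT={}
  B8:  IN={}  OUT={e+e}

Merge at B8: IN[B8] = OUT[B7] = {}
Applying B8's transfer function to that IN value gives OUT[B8] (row B8 above).

Answer: {e+e}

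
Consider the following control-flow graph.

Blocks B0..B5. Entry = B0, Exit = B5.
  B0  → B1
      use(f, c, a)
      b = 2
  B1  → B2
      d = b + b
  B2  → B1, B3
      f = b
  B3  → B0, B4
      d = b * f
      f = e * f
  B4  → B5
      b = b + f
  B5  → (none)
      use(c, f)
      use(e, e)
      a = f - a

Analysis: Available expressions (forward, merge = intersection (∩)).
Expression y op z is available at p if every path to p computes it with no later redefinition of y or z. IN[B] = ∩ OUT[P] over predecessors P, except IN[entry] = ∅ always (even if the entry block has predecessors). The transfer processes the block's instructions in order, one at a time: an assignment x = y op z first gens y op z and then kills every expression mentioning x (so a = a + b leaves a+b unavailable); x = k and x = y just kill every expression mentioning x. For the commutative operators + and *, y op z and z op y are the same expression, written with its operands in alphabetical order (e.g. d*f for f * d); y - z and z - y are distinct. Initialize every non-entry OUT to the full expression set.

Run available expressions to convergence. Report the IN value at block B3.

Answer: {b+b}

Working:
Fixpoint table:
  B0:   IN={}   OUT={}
  B1:   IN={}   OUT={b+b}
  B2:   IN={b+b}   OUT={b+b}
  B3:   IN={b+b}   OUT={b+b}
  B4:   IN={b+b}   OUT={}
  B5:   IN={}   OUT={}

Merge at B3: IN[B3] = OUT[B2] = {b+b}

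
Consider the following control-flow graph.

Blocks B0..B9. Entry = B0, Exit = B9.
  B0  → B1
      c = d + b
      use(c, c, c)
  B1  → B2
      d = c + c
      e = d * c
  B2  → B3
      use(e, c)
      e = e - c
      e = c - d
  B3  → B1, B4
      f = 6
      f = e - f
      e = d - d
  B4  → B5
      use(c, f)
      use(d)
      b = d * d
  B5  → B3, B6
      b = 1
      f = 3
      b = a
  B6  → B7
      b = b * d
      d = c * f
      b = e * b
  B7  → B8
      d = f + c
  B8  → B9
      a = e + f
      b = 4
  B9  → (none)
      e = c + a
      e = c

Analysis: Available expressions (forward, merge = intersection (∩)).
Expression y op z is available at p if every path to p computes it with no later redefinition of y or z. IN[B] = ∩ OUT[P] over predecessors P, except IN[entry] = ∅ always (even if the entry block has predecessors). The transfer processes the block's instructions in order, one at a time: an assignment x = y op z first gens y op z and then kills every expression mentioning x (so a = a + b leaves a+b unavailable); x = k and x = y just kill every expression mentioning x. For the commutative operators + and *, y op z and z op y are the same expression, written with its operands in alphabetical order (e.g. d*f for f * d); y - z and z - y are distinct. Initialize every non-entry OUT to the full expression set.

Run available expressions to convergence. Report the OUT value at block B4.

Answer: {c*d, c+c, c-d, d*d, d-d}

Working:
Per-block solution:
  B0:  IN={}  OUT={b+d}
  B1:  IN={}  OUT={c*d, c+c}
  B2:  IN={c*d, c+c}  OUT={c*d, c+c, c-d}
  B3:  IN={c*d, c+c, c-d}  OUT={c*d, c+c, c-d, d-d}
  B4:  IN={c*d, c+c, c-d, d-d}  OUT={c*d, c+c, c-d, d*d, d-d}
  B5:  IN={c*d, c+c, c-d, d*d, d-d}  OUT={c*d, c+c, c-d, d*d, d-d}
  B6:  IN={c*d, c+c, c-d, d*d, d-d}  OUT={c*f, c+c}
  B7:  IN={c*f, c+c}  OUT={c*f, c+c, c+f}
  B8:  IN={c*f, c+c, c+f}  OUT={c*f, c+c, c+f, e+f}
  B9:  IN={c*f, c+c, c+f, e+f}  OUT={a+c, c*f, c+c, c+f}

Merge at B4: IN[B4] = OUT[B3] = {c*d, c+c, c-d, d-d}
Applying B4's transfer function to that IN value gives OUT[B4] (row B4 above).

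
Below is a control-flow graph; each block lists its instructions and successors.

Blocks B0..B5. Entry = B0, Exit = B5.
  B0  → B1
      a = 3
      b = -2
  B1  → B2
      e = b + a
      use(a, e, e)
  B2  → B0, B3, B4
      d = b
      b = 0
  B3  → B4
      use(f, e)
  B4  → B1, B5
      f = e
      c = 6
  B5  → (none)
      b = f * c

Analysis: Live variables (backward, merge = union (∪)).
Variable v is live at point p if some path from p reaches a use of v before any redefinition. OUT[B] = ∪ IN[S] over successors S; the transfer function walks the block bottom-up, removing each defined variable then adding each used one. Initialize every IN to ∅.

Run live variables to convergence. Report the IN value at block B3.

Answer: {a, b, e, f}

Derivation:
Fixpoint table:
  B0:  IN={f}  OUT={a, b, f}
  B1:  IN={a, b, f}  OUT={a, b, e, f}
  B2:  IN={a, b, e, f}  OUT={a, b, e, f}
  B3:  IN={a, b, e, f}  OUT={a, b, e}
  B4:  IN={a, b, e}  OUT={a, b, c, f}
  B5:  IN={c, f}  OUT={}

Merge at B3: OUT[B3] = IN[B4] = {a, b, e}
Applying B3's transfer function to that OUT value gives IN[B3] (row B3 above).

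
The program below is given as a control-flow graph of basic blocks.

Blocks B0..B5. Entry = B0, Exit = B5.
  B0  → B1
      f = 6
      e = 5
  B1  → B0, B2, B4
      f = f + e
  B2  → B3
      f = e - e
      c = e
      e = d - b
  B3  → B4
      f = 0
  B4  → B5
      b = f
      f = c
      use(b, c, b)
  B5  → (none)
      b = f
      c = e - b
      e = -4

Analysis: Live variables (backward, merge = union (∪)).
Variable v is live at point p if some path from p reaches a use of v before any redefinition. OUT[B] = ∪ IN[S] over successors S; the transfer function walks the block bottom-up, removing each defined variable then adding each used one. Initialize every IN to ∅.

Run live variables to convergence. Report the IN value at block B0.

Per-block solution:
  B0:   IN={b, c, d}   OUT={b, c, d, e, f}
  B1:   IN={b, c, d, e, f}   OUT={b, c, d, e, f}
  B2:   IN={b, d, e}   OUT={c, e}
  B3:   IN={c, e}   OUT={c, e, f}
  B4:   IN={c, e, f}   OUT={e, f}
  B5:   IN={e, f}   OUT={}

Merge at B0: OUT[B0] = IN[B1] = {b, c, d, e, f}
Applying B0's transfer function to that OUT value gives IN[B0] (row B0 above).

Answer: {b, c, d}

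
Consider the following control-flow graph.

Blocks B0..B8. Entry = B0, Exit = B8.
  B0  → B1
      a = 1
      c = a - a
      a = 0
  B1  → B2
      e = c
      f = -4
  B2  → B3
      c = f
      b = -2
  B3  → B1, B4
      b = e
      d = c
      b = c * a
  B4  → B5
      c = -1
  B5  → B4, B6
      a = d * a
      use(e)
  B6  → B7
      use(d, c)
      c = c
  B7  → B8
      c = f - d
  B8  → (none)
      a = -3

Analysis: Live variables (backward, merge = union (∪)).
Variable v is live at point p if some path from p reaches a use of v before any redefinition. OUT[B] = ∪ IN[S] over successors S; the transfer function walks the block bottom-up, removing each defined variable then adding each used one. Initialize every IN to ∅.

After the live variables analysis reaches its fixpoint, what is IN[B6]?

Fixpoint table:
  B0:   IN={}   OUT={a, c}
  B1:   IN={a, c}   OUT={a, e, f}
  B2:   IN={a, e, f}   OUT={a, c, e, f}
  B3:   IN={a, c, e, f}   OUT={a, c, d, e, f}
  B4:   IN={a, d, e, f}   OUT={a, c, d, e, f}
  B5:   IN={a, c, d, e, f}   OUT={a, c, d, e, f}
  B6:   IN={c, d, f}   OUT={d, f}
  B7:   IN={d, f}   OUT={}
  B8:   IN={}   OUT={}

Merge at B6: OUT[B6] = IN[B7] = {d, f}
Applying B6's transfer function to that OUT value gives IN[B6] (row B6 above).

Answer: {c, d, f}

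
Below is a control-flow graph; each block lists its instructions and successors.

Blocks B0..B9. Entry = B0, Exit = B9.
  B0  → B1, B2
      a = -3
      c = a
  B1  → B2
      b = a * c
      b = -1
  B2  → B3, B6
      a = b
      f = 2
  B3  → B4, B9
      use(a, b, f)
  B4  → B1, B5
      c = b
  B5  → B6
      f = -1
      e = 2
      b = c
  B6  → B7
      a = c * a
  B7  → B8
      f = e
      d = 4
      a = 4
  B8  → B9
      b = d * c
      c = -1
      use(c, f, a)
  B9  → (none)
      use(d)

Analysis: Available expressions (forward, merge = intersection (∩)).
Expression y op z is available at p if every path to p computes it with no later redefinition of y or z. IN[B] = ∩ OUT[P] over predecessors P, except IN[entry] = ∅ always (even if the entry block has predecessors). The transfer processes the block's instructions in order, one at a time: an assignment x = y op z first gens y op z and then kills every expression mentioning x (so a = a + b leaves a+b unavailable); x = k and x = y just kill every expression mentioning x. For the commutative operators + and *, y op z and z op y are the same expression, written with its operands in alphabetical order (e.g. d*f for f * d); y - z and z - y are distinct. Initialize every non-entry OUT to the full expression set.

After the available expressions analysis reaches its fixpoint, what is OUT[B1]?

Answer: {a*c}

Derivation:
Fixpoint table:
  B0: | IN={} | OUT={}
  B1: | IN={} | OUT={a*c}
  B2: | IN={} | OUT={}
  B3: | IN={} | OUT={}
  B4: | IN={} | OUT={}
  B5: | IN={} | OUT={}
  B6: | IN={} | OUT={}
  B7: | IN={} | OUT={}
  B8: | IN={} | OUT={}
  B9: | IN={} | OUT={}

Merge at B1: IN[B1] = OUT[B0] ∩ OUT[B4] = {}
Applying B1's transfer function to that IN value gives OUT[B1] (row B1 above).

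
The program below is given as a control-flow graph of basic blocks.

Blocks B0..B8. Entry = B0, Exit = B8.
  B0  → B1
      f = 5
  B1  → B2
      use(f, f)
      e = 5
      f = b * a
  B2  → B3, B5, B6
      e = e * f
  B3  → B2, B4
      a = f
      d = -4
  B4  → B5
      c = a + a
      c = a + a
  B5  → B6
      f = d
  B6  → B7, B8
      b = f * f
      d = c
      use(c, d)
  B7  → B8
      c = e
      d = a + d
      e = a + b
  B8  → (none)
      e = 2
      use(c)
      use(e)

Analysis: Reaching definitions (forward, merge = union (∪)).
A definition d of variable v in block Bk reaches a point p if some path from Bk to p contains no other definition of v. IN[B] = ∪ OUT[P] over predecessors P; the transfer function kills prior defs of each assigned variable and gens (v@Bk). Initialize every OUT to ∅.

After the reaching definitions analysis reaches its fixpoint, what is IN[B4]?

Fixpoint table:
  B0:  IN={}  OUT={f@B0}
  B1:  IN={f@B0}  OUT={e@B1, f@B1}
  B2:  IN={a@B3, d@B3, e@B1, e@B2, f@B1}  OUT={a@B3, d@B3, e@B2, f@B1}
  B3:  IN={a@B3, d@B3, e@B2, f@B1}  OUT={a@B3, d@B3, e@B2, f@B1}
  B4:  IN={a@B3, d@B3, e@B2, f@B1}  OUT={a@B3, c@B4, d@B3, e@B2, f@B1}
  B5:  IN={a@B3, c@B4, d@B3, e@B2, f@B1}  OUT={a@B3, c@B4, d@B3, e@B2, f@B5}
  B6:  IN={a@B3, c@B4, d@B3, e@B2, f@B1, f@B5}  OUT={a@B3, b@B6, c@B4, d@B6, e@B2, f@B1, f@B5}
  B7:  IN={a@B3, b@B6, c@B4, d@B6, e@B2, f@B1, f@B5}  OUT={a@B3, b@B6, c@B7, d@B7, e@B7, f@B1, f@B5}
  B8:  IN={a@B3, b@B6, c@B4, c@B7, d@B6, d@B7, e@B2, e@B7, f@B1, f@B5}  OUT={a@B3, b@B6, c@B4, c@B7, d@B6, d@B7, e@B8, f@B1, f@B5}

Merge at B4: IN[B4] = OUT[B3] = {a@B3, d@B3, e@B2, f@B1}

Answer: {a@B3, d@B3, e@B2, f@B1}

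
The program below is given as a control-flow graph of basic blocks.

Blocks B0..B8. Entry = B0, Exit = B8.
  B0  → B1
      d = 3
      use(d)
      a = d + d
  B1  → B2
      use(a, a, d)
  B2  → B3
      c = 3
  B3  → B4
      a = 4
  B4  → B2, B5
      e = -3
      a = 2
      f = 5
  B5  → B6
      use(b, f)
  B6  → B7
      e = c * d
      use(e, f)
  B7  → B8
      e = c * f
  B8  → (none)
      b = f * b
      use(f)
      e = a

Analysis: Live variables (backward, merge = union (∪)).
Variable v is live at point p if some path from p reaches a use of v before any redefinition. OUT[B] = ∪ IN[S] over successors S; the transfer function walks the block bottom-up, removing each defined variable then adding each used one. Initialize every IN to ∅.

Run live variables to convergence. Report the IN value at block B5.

Fixpoint table:
  B0:   IN={b}   OUT={a, b, d}
  B1:   IN={a, b, d}   OUT={b, d}
  B2:   IN={b, d}   OUT={b, c, d}
  B3:   IN={b, c, d}   OUT={b, c, d}
  B4:   IN={b, c, d}   OUT={a, b, c, d, f}
  B5:   IN={a, b, c, d, f}   OUT={a, b, c, d, f}
  B6:   IN={a, b, c, d, f}   OUT={a, b, c, f}
  B7:   IN={a, b, c, f}   OUT={a, b, f}
  B8:   IN={a, b, f}   OUT={}

Merge at B5: OUT[B5] = IN[B6] = {a, b, c, d, f}
Applying B5's transfer function to that OUT value gives IN[B5] (row B5 above).

Answer: {a, b, c, d, f}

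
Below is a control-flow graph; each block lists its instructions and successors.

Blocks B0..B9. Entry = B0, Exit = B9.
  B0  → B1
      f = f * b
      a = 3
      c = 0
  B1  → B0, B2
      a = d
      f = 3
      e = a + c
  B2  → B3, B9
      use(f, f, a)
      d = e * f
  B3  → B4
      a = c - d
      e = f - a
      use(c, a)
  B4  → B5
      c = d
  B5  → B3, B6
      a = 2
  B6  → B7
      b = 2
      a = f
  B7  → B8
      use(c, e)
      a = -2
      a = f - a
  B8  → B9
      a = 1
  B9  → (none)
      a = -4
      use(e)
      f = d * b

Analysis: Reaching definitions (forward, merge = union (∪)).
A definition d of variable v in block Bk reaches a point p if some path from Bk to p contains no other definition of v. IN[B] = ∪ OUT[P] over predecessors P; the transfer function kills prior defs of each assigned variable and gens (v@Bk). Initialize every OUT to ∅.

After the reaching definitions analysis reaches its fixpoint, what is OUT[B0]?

Answer: {a@B0, c@B0, e@B1, f@B0}

Trace:
Converged values:
  B0:   IN={a@B1, c@B0, e@B1, f@B1}   OUT={a@B0, c@B0, e@B1, f@B0}
  B1:   IN={a@B0, c@B0, e@B1, f@B0}   OUT={a@B1, c@B0, e@B1, f@B1}
  B2:   IN={a@B1, c@B0, e@B1, f@B1}   OUT={a@B1, c@B0, d@B2, e@B1, f@B1}
  B3:   IN={a@B1, a@B5, c@B0, c@B4, d@B2, e@B1, e@B3, f@B1}   OUT={a@B3, c@B0, c@B4, d@B2, e@B3, f@B1}
  B4:   IN={a@B3, c@B0, c@B4, d@B2, e@B3, f@B1}   OUT={a@B3, c@B4, d@B2, e@B3, f@B1}
  B5:   IN={a@B3, c@B4, d@B2, e@B3, f@B1}   OUT={a@B5, c@B4, d@B2, e@B3, f@B1}
  B6:   IN={a@B5, c@B4, d@B2, e@B3, f@B1}   OUT={a@B6, b@B6, c@B4, d@B2, e@B3, f@B1}
  B7:   IN={a@B6, b@B6, c@B4, d@B2, e@B3, f@B1}   OUT={a@B7, b@B6, c@B4, d@B2, e@B3, f@B1}
  B8:   IN={a@B7, b@B6, c@B4, d@B2, e@B3, f@B1}   OUT={a@B8, b@B6, c@B4, d@B2, e@B3, f@B1}
  B9:   IN={a@B1, a@B8, b@B6, c@B0, c@B4, d@B2, e@B1, e@B3, f@B1}   OUT={a@B9, b@B6, c@B0, c@B4, d@B2, e@B1, e@B3, f@B9}

Merge at B0 (entry node, so the boundary value {} is joined with the incoming edge(s)): IN[B0] = {} ⊔ OUT[B1] = {a@B1, c@B0, e@B1, f@B1}
Applying B0's transfer function to that IN value gives OUT[B0] (row B0 above).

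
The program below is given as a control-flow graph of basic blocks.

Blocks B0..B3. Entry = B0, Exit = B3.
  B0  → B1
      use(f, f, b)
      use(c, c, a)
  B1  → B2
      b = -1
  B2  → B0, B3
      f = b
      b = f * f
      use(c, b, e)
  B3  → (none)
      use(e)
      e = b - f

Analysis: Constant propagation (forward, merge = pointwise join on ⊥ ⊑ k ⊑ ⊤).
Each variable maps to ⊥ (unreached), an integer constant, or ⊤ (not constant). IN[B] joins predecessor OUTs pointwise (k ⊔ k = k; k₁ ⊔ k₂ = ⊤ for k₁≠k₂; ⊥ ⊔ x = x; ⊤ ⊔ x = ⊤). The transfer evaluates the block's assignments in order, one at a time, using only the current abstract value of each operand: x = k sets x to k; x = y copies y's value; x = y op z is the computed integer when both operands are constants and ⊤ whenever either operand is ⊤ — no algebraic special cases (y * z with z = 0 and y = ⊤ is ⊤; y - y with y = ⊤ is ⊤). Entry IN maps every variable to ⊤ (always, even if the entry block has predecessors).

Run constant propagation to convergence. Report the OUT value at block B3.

Answer: {a: ⊤, b: 1, c: ⊤, d: ⊤, e: 2, f: -1}

Derivation:
Converged values:
  B0: | IN=(all ⊤) | OUT=(all ⊤)
  B1: | IN=(all ⊤) | OUT={b:-1; rest ⊤}
  B2: | IN={b:-1; rest ⊤} | OUT={b:1, f:-1; rest ⊤}
  B3: | IN={b:1, f:-1; rest ⊤} | OUT={b:1, e:2, f:-1; rest ⊤}

Merge at B3: IN[B3] = OUT[B2] = {a: ⊤, b: 1, c: ⊤, d: ⊤, e: ⊤, f: -1}
Applying B3's transfer function to that IN value gives OUT[B3] (row B3 above).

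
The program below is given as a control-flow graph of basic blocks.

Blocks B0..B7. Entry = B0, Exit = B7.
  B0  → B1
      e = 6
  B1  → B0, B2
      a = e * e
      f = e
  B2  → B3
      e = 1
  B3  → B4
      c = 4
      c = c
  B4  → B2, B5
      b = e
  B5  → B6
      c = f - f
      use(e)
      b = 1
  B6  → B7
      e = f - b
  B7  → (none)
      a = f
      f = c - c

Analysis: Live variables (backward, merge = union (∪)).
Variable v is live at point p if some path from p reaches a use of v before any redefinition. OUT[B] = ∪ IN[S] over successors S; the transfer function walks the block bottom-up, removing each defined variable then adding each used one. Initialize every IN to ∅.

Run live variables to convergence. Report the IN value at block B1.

Answer: {e}

Trace:
Per-block solution:
  B0:  IN={}  OUT={e}
  B1:  IN={e}  OUT={f}
  B2:  IN={f}  OUT={e, f}
  B3:  IN={e, f}  OUT={e, f}
  B4:  IN={e, f}  OUT={e, f}
  B5:  IN={e, f}  OUT={b, c, f}
  B6:  IN={b, c, f}  OUT={c, f}
  B7:  IN={c, f}  OUT={}

Merge at B1: OUT[B1] = IN[B0] ⊔ IN[B2] = {f}
Applying B1's transfer function to that OUT value gives IN[B1] (row B1 above).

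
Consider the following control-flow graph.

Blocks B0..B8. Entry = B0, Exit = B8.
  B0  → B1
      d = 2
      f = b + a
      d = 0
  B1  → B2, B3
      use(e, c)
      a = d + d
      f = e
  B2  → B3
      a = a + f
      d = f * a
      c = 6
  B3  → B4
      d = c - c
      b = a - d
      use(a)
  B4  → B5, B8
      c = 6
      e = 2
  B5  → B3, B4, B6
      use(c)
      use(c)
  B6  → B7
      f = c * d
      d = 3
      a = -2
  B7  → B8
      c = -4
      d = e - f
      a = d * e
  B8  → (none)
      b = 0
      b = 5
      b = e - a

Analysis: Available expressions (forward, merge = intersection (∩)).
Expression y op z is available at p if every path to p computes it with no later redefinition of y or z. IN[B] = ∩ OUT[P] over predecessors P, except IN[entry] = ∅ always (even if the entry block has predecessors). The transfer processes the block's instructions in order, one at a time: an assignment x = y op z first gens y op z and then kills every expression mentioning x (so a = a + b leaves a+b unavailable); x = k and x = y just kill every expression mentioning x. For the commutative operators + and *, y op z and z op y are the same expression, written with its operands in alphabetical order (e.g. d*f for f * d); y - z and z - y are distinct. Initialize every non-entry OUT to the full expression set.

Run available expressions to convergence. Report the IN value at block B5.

Answer: {a-d}

Trace:
Per-block solution:
  B0:  IN={}  OUT={a+b}
  B1:  IN={a+b}  OUT={d+d}
  B2:  IN={d+d}  OUT={a*f}
  B3:  IN={}  OUT={a-d, c-c}
  B4:  IN={a-d}  OUT={a-d}
  B5:  IN={a-d}  OUT={a-d}
  B6:  IN={a-d}  OUT={}
  B7:  IN={}  OUT={d*e, e-f}
  B8:  IN={}  OUT={e-a}

Merge at B5: IN[B5] = OUT[B4] = {a-d}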